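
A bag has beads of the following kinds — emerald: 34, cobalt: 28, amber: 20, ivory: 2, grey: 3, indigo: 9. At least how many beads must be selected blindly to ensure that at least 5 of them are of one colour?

By pigeonhole, put each drawn bead into a box by colour. The largest draw with every box below 5 takes min(count, 4) from each colour; colours with fewer than 4 contribute all they have.
Σ min(cᵢ, 4) = 4 + 4 + 4 + 2 + 3 + 4 = 21.
Draw number 21 + 1 = 22 must push one box to 5.

22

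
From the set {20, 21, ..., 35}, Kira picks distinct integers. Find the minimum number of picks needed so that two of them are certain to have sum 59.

Two chosen integers sum to 59 exactly when both halves of some pair {x, 59−x} with 24 ≤ x ≤ 59−x ≤ 35 are chosen — 6 such pairs.
The remaining 4 elements (those with no distinct partner in range) can never complete a 59-sum, so the worst case takes all of them and one from each pair: 4 + 6 = 10.
Pigeonhole: the 11th integer has to be the second member of some pair, so 10 + 1 = 11.

11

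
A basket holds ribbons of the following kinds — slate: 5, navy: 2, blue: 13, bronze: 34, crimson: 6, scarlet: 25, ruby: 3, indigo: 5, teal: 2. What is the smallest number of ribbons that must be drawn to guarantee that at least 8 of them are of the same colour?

45

By pigeonhole, put each drawn ribbon into a box by colour. The largest draw with every box below 8 takes min(count, 7) from each colour; colours with fewer than 7 contribute all they have.
Σ min(cᵢ, 7) = 5 + 2 + 7 + 7 + 6 + 7 + 3 + 5 + 2 = 44.
Draw number 44 + 1 = 45 must push one box to 8.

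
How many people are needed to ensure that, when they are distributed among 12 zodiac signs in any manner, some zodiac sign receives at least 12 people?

133

With 132 people one could put exactly 11 in each of the 12 zodiac signs, and no zodiac sign would reach 12.
One more person must land in a zodiac sign that already has 11, giving it 12.
So 12 × 11 + 1 = 133 people are required.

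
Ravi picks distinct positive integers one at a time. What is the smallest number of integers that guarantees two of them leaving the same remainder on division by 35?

36

By pigeonhole, the 35 residue classes mod 35 are the pigeonholes.
With 35 integers one could put 1 in each residue class and have no class reach 2.
The 36th integer pushes some class to 2, so 35·1 + 1 = 36.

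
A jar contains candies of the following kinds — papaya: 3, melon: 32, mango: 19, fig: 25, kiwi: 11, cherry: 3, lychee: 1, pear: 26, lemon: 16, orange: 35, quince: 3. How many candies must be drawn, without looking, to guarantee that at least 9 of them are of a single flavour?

An adversary could hand out at most 8 candies per flavour (4 flavours run out sooner): 3 + 8 + 8 + 8 + 8 + 3 + 1 + 8 + 8 + 8 + 3 = 66 candies and still no flavour has 9.
One more candy lands in a flavour already at 8, so 67 draws are enough and 66 are not.

67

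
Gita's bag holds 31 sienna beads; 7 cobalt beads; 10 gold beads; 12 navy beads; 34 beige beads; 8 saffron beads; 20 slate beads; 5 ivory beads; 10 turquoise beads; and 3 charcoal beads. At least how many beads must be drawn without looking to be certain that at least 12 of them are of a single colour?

An adversary could hand out at most 11 beads per colour (6 colours run out sooner): 11 + 7 + 10 + 11 + 11 + 8 + 11 + 5 + 10 + 3 = 87 beads and still no colour has 12.
By the pigeonhole principle, one more bead lands in a colour already at 11, so 88 draws are enough and 87 are not.

88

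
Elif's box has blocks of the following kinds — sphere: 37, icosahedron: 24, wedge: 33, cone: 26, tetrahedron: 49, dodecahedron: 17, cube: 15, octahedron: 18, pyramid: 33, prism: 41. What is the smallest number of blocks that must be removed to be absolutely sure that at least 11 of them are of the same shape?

An adversary could hand out at most 10 blocks per shape: 10 + 10 + 10 + 10 + 10 + 10 + 10 + 10 + 10 + 10 = 100 blocks and still no shape has 11.
Pigeonhole: one more block lands in a shape already at 10, so 101 draws are enough and 100 are not.

101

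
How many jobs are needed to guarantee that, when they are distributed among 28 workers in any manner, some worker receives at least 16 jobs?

With 420 jobs one could put exactly 15 in each of the 28 workers, and no worker would reach 16.
By the pigeonhole principle, one more job must land in a worker that already has 15, giving it 16.
So 28 × 15 + 1 = 421 jobs are required.

421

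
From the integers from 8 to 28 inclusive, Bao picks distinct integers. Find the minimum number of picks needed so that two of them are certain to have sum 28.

A set avoiding the sum 28 can contain at most one of each pair {x, 28−x}, plus the 9 elements whose complement lies outside the range or equal to its own complement.
The integers 14, …, 28 (15 of them) are such a set: any two sum to at least 14+15 = 29 > 28.
Pigeonhole: any 16th integer completes one of the 6 pairs, so 16 choices force a sum of 28.

16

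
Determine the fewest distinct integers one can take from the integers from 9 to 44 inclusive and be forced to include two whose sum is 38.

A set avoiding the sum 38 can contain at most one of each pair {x, 38−x}, plus the 16 elements whose complement lies outside the range or equal to its own complement.
The integers 19, …, 44 (26 of them) are such a set: any two sum to at least 19+20 = 39 > 38.
Any 27th integer completes one of the 10 pairs, so 27 choices force a sum of 38.

27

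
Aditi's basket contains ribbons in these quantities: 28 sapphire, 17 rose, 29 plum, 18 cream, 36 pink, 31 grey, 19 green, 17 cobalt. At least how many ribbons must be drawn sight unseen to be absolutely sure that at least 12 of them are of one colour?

By the pigeonhole principle, put each drawn ribbon into a box by colour. The largest draw with every box below 12 takes min(count, 11) from each colour.
Σ min(cᵢ, 11) = 11 + 11 + 11 + 11 + 11 + 11 + 11 + 11 = 88.
Draw number 88 + 1 = 89 must push one box to 12.

89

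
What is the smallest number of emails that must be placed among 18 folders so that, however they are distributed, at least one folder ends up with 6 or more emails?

With 90 emails one could put exactly 5 in each of the 18 folders, and no folder would reach 6.
One more email must land in a folder that already has 5, giving it 6.
So 18 × 5 + 1 = 91 emails are required.

91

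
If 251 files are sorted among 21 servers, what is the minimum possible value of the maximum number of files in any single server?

12

The 21 servers are the holes and the 251 files are the pigeons.
If every server held at most 11 files, the total would be at most 21 × 11 = 231, which is less than 251.
So some server holds at least ⌈251/21⌉ = 12 files.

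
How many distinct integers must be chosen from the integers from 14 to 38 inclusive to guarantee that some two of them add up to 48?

A set avoiding the sum 48 can contain at most one of each pair {x, 48−x}, plus the 5 elements whose complement lies outside the range or equal to its own complement.
The integers 24, …, 38 (15 of them) are such a set: any two sum to at least 24+25 = 49 > 48.
By pigeonhole, any 16th integer completes one of the 10 pairs, so 16 choices force a sum of 48.

16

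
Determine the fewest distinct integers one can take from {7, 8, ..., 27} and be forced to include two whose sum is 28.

15

A set avoiding the sum 28 can contain at most one of each pair {x, 28−x}, plus the 7 elements whose complement lies outside the range or equal to its own complement.
The integers 14, …, 27 (14 of them) are such a set: any two sum to at least 14+15 = 29 > 28.
Any 15th integer completes one of the 7 pairs, so 15 choices force a sum of 28.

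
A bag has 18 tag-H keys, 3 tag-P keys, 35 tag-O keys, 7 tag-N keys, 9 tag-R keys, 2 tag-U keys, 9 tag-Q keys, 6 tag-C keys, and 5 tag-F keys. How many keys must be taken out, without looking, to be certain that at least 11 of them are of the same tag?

An adversary could hand out at most 10 keys per tag (7 tags run out sooner): 10 + 3 + 10 + 7 + 9 + 2 + 9 + 6 + 5 = 61 keys and still no tag has 11.
Pigeonhole: one more key lands in a tag already at 10, so 62 draws are enough and 61 are not.

62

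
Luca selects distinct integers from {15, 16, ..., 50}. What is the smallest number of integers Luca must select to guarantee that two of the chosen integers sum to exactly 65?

Group the elements by complementary pair {x, 65−x}: {15,50}, {16,49}, {17,48}, …, giving 18 two-element pairs.
By pigeonhole, treating each of those 18 groups as a pigeonhole, one can pick one integer per group — 18 integers — with no two summing to 65.
The 19th integer lands in an occupied pair, forcing a sum of 65.

19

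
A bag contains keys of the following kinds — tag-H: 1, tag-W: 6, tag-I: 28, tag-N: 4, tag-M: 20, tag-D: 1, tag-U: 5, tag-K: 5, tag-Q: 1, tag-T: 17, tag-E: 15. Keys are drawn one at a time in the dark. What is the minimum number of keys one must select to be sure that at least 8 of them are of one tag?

52

The 11 tags are the holes; the keys drawn are the pigeons.
To avoid 8 of any one tag, the worst case takes at most 7 of each tag, or every key of a tag that has fewer than 7.
That gives 1 + 6 + 7 + 4 + 7 + 1 + 5 + 5 + 1 + 7 + 7 = 51 keys with no tag reaching 8.
The next key forces some tag to 8, so 51 + 1 = 52.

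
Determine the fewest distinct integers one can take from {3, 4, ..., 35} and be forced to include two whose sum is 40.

19

Group the elements by complementary pair {x, 40−x}: {5,35}, {6,34}, {7,33}, …, giving 15 two-element pairs; the single value 20 (it cannot pair with itself since the integers are distinct); and 2 integers whose partner 40−x falls outside [3,35].
Treating each of those 18 groups as a pigeonhole, one can pick one integer per group — 18 integers — with no two summing to 40.
The 19th integer lands in an occupied pair, forcing a sum of 40.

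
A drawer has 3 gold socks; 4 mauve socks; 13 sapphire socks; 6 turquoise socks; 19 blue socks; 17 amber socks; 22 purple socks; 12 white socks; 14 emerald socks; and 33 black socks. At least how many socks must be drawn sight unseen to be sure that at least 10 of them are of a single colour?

77

The 10 colours are the holes; the socks drawn are the pigeons.
To avoid 10 of any one colour, the worst case takes at most 9 of each colour, or every sock of a colour that has fewer than 9.
That gives 3 + 4 + 9 + 6 + 9 + 9 + 9 + 9 + 9 + 9 = 76 socks with no colour reaching 10.
The next sock forces some colour to 10, so 76 + 1 = 77.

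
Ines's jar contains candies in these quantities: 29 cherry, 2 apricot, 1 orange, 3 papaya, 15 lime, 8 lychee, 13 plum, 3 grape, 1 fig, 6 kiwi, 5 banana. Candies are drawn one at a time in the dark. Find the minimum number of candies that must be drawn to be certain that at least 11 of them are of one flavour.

60

Pigeonhole: the 11 flavours are the holes; the candies drawn are the pigeons.
To avoid 11 of any one flavour, the worst case takes at most 10 of each flavour, or every candy of a flavour that has fewer than 10.
That gives 10 + 2 + 1 + 3 + 10 + 8 + 10 + 3 + 1 + 6 + 5 = 59 candies with no flavour reaching 11.
The next candy forces some flavour to 11, so 59 + 1 = 60.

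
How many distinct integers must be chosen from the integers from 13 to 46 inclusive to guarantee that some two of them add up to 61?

Two chosen integers sum to 61 exactly when both halves of some pair {x, 61−x} with 15 ≤ x ≤ 61−x ≤ 46 are chosen — 16 such pairs.
The remaining 2 elements (those with no distinct partner in range) can never complete a 61-sum, so the worst case takes all of them and one from each pair: 2 + 16 = 18.
Pigeonhole: the 19th integer has to be the second member of some pair, so 18 + 1 = 19.

19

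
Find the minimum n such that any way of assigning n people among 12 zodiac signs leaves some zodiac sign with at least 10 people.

With 108 people one could put exactly 9 in each of the 12 zodiac signs, and no zodiac sign would reach 10.
One more person must land in a zodiac sign that already has 9, giving it 10.
So 12 × 9 + 1 = 109 people are required.

109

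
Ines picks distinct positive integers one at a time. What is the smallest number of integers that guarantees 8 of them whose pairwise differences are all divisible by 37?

260

Integers whose pairwise differences are multiples of 37 are exactly those sharing a remainder mod 37. Pigeonhole: the 37 residue classes mod 37 are the pigeonholes.
With 259 integers one could put 7 in each residue class and have no class reach 8.
The 260th integer pushes some class to 8, so 37·7 + 1 = 260.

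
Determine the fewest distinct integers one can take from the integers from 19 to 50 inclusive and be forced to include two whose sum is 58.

A set avoiding the sum 58 can contain at most one of each pair {x, 58−x}, plus the 12 elements whose complement lies outside the range or equal to its own complement.
The integers 29, …, 50 (22 of them) are such a set: any two sum to at least 29+30 = 59 > 58.
Pigeonhole: any 23rd integer completes one of the 10 pairs, so 23 choices force a sum of 58.

23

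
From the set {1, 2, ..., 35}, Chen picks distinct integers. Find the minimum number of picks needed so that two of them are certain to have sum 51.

26

A set avoiding the sum 51 can contain at most one of each pair {x, 51−x}, plus the 15 elements whose complement lies outside the range.
The integers 1, …, 25 (25 of them) are such a set: any two sum to at least 1+2 = 3 and at most 24+25 = 49 < 51.
Pigeonhole: any 26th integer completes one of the 10 pairs, so 26 choices force a sum of 51.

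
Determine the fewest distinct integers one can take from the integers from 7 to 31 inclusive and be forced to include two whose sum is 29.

Two chosen integers sum to 29 exactly when both halves of some pair {x, 29−x} with 7 ≤ x ≤ 29−x ≤ 22 are chosen — 8 such pairs.
The remaining 9 elements (those with no distinct partner in range) can never complete a 29-sum, so the worst case takes all of them and one from each pair: 9 + 8 = 17.
By the pigeonhole principle, the 18th integer has to be the second member of some pair, so 17 + 1 = 18.

18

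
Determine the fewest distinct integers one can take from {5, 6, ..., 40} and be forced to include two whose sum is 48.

Two chosen integers sum to 48 exactly when both halves of some pair {x, 48−x} with 8 ≤ x ≤ 48−x ≤ 40 are chosen — 16 such pairs.
The remaining 4 elements (those with no distinct partner in range) can never complete a 48-sum, so the worst case takes all of them and one from each pair: 4 + 16 = 20.
The 21st integer has to be the second member of some pair, so 20 + 1 = 21.

21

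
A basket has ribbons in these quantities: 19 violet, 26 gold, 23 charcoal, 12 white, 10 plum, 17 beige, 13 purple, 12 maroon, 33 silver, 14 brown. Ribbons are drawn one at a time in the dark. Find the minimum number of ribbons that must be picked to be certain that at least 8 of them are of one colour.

71

An adversary could hand out at most 7 ribbons per colour: 7 + 7 + 7 + 7 + 7 + 7 + 7 + 7 + 7 + 7 = 70 ribbons and still no colour has 8.
By the pigeonhole principle, one more ribbon lands in a colour already at 7, so 71 draws are enough and 70 are not.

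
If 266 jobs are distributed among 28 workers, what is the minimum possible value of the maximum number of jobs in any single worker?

10

The 28 workers are the holes and the 266 jobs are the pigeons.
If every worker held at most 9 jobs, the total would be at most 28 × 9 = 252, which is less than 266.
So some worker holds at least ⌈266/28⌉ = 10 jobs.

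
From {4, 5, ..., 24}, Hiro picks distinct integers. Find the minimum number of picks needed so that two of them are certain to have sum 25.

13

A set avoiding the sum 25 can contain at most one of each pair {x, 25−x}, plus the 3 elements whose complement lies outside the range.
The integers 13, …, 24 (12 of them) are such a set: any two sum to at least 13+14 = 27 > 25.
Any 13th integer completes one of the 9 pairs, so 13 choices force a sum of 25.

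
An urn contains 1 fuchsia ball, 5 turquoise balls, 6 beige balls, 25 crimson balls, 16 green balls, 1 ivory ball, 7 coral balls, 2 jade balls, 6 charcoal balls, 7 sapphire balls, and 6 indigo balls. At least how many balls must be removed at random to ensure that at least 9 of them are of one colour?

By the pigeonhole principle, the 11 colours are the holes; the balls drawn are the pigeons.
To avoid 9 of any one colour, the worst case takes at most 8 of each colour, or every ball of a colour that has fewer than 8.
That gives 1 + 5 + 6 + 8 + 8 + 1 + 7 + 2 + 6 + 7 + 6 = 57 balls with no colour reaching 9.
The next ball forces some colour to 9, so 57 + 1 = 58.

58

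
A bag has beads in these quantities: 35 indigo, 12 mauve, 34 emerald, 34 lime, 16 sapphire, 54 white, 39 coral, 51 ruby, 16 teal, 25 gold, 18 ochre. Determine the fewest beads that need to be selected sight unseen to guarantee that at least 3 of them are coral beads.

In the worst case for collecting coral beads, every non-coral bead comes out first.
There are 35 + 12 + 34 + 34 + 16 + 54 + 51 + 16 + 25 + 18 = 295 non-coral beads altogether.
After those, each further bead must be coral, so 295 + 3 = 298 draws guarantee 3 coral beads.

298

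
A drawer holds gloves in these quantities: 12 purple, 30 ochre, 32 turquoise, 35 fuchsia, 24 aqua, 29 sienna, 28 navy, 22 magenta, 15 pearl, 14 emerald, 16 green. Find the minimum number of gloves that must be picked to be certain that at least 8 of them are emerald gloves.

In the worst case for collecting emerald gloves, every non-emerald glove comes out first.
There are 12 + 30 + 32 + 35 + 24 + 29 + 28 + 22 + 15 + 16 = 243 non-emerald gloves altogether.
After those, each further glove must be emerald, so 243 + 8 = 251 draws guarantee 8 emerald gloves.

251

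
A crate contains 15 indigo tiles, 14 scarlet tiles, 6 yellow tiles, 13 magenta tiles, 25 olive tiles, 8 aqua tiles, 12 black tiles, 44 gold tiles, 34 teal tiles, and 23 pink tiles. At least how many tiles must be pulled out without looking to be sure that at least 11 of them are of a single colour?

An adversary could hand out at most 10 tiles per colour (yellow, aqua run out sooner): 10 + 10 + 6 + 10 + 10 + 8 + 10 + 10 + 10 + 10 = 94 tiles and still no colour has 11.
By the pigeonhole principle, one more tile lands in a colour already at 10, so 95 draws are enough and 94 are not.

95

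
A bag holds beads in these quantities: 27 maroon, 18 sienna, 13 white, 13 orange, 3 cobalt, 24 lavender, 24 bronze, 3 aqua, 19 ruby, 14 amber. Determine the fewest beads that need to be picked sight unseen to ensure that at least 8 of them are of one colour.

Pigeonhole: put each drawn bead into a box by colour. The largest draw with every box below 8 takes min(count, 7) from each colour; colours with fewer than 7 contribute all they have.
Σ min(cᵢ, 7) = 7 + 7 + 7 + 7 + 3 + 7 + 7 + 3 + 7 + 7 = 62.
Draw number 62 + 1 = 63 must push one box to 8.

63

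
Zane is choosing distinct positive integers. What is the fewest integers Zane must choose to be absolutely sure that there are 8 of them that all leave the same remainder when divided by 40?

The 40 residue classes mod 40 are the pigeonholes.
With 280 integers one could put 7 in each residue class and have no class reach 8.
The 281st integer pushes some class to 8, so 40·7 + 1 = 281.

281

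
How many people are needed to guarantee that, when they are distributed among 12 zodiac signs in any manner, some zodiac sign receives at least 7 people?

With 72 people one could put exactly 6 in each of the 12 zodiac signs, and no zodiac sign would reach 7.
By the pigeonhole principle, one more person must land in a zodiac sign that already has 6, giving it 7.
So 12 × 6 + 1 = 73 people are required.

73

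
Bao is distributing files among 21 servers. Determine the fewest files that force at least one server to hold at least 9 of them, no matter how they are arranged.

With 168 files one could put exactly 8 in each of the 21 servers, and no server would reach 9.
One more file must land in a server that already has 8, giving it 9.
So 21 × 8 + 1 = 169 files are required.

169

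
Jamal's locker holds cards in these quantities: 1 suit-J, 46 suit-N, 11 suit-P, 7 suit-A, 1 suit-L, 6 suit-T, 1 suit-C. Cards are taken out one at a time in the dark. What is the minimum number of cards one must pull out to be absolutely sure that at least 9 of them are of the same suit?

The 7 suits are the holes; the cards drawn are the pigeons.
To avoid 9 of any one suit, the worst case takes at most 8 of each suit, or every card of a suit that has fewer than 8.
That gives 1 + 8 + 8 + 7 + 1 + 6 + 1 = 32 cards with no suit reaching 9.
The next card forces some suit to 9, so 32 + 1 = 33.

33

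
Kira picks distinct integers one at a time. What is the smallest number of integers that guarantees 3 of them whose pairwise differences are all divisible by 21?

43

Integers whose pairwise differences are multiples of 21 are exactly those sharing a remainder mod 21. The 21 residue classes mod 21 are the pigeonholes.
With 42 integers one could put 2 in each residue class and have no class reach 3.
The 43rd integer pushes some class to 3, so 21·2 + 1 = 43.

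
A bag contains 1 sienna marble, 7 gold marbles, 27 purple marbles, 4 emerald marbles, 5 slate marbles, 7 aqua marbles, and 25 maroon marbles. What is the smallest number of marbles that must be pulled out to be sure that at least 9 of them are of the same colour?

41

An adversary could hand out at most 8 marbles per colour (5 colours run out sooner): 1 + 7 + 8 + 4 + 5 + 7 + 8 = 40 marbles and still no colour has 9.
One more marble lands in a colour already at 8, so 41 draws are enough and 40 are not.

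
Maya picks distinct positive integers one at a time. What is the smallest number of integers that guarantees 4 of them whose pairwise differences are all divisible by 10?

31

Integers whose pairwise differences are multiples of 10 are exactly those sharing a remainder mod 10. By pigeonhole, the 10 residue classes mod 10 are the pigeonholes.
With 30 integers one could put 3 in each residue class and have no class reach 4.
The 31st integer pushes some class to 4, so 10·3 + 1 = 31.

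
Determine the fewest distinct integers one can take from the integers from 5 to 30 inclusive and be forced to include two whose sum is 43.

Group the elements by complementary pair {x, 43−x}: {13,30}, {14,29}, {15,28}, …, giving 9 two-element pairs and 8 integers whose partner 43−x falls outside [5,30].
Treating each of those 17 groups as a pigeonhole, one can pick one integer per group — 17 integers — with no two summing to 43.
The 18th integer lands in an occupied pair, forcing a sum of 43.

18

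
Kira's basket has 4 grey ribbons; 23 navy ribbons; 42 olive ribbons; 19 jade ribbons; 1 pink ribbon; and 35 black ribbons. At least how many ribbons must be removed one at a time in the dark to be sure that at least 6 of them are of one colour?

26

An adversary could hand out at most 5 ribbons per colour (grey, pink run out sooner): 4 + 5 + 5 + 5 + 1 + 5 = 25 ribbons and still no colour has 6.
One more ribbon lands in a colour already at 5, so 26 draws are enough and 25 are not.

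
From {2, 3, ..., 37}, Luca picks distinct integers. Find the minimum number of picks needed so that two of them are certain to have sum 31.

Two chosen integers sum to 31 exactly when both halves of some pair {x, 31−x} with 2 ≤ x ≤ 31−x ≤ 29 are chosen — 14 such pairs.
The remaining 8 elements (those with no distinct partner in range) can never complete a 31-sum, so the worst case takes all of them and one from each pair: 8 + 14 = 22.
The 23rd integer has to be the second member of some pair, so 22 + 1 = 23.

23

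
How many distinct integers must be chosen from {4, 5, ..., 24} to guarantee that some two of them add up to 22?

15

Group the elements by complementary pair {x, 22−x}: {4,18}, {5,17}, {6,16}, …, giving 7 two-element pairs, the single value 11 (it cannot pair with itself since the integers are distinct), and 6 integers whose partner 22−x falls outside [4,24].
Treating each of those 14 groups as a pigeonhole, one can pick one integer per group — 14 integers — with no two summing to 22.
The 15th integer lands in an occupied pair, forcing a sum of 22.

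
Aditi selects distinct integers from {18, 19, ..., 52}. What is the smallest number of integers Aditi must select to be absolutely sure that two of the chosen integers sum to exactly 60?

24

Group the elements by complementary pair {x, 60−x}: {18,42}, {19,41}, {20,40}, …, giving 12 two-element pairs; the single value 30 (it cannot pair with itself since the integers are distinct); and 10 integers whose partner 60−x falls outside [18,52].
By the pigeonhole principle, treating each of those 23 groups as a pigeonhole, one can pick one integer per group — 23 integers — with no two summing to 60.
The 24th integer lands in an occupied pair, forcing a sum of 60.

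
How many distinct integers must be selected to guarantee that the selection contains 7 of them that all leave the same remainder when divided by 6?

37

The 6 residue classes mod 6 are the pigeonholes.
With 36 integers one could put 6 in each residue class and have no class reach 7.
The 37th integer pushes some class to 7, so 6·6 + 1 = 37.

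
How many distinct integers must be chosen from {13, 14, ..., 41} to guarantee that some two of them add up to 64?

Group the elements by complementary pair {x, 64−x}: {23,41}, {24,40}, {25,39}, …, giving 9 two-element pairs, the single value 32 (it cannot pair with itself since the integers are distinct), and 10 integers whose partner 64−x falls outside [13,41].
By the pigeonhole principle, treating each of those 20 groups as a pigeonhole, one can pick one integer per group — 20 integers — with no two summing to 64.
The 21st integer lands in an occupied pair, forcing a sum of 64.

21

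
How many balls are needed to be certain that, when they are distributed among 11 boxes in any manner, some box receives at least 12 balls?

With 121 balls one could put exactly 11 in each of the 11 boxes, and no box would reach 12.
By pigeonhole, one more ball must land in a box that already has 11, giving it 12.
So 11 × 11 + 1 = 122 balls are required.

122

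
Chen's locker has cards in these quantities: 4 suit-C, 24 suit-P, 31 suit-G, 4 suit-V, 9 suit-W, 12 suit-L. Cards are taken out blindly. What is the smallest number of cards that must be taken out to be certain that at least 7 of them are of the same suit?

33

Put each drawn card into a box by suit. The largest draw with every box below 7 takes min(count, 6) from each suit; suits with fewer than 6 contribute all they have.
Σ min(cᵢ, 6) = 4 + 6 + 6 + 4 + 6 + 6 = 32.
Draw number 32 + 1 = 33 must push one box to 7.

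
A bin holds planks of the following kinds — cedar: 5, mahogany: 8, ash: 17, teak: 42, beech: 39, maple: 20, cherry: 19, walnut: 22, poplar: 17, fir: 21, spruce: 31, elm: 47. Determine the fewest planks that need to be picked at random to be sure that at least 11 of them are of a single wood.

114

An adversary could hand out at most 10 planks per wood (cedar, mahogany run out sooner): 5 + 8 + 10 + 10 + 10 + 10 + 10 + 10 + 10 + 10 + 10 + 10 = 113 planks and still no wood has 11.
Pigeonhole: one more plank lands in a wood already at 10, so 114 draws are enough and 113 are not.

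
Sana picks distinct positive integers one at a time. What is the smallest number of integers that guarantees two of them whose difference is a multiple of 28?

29

Integers whose pairwise differences are multiples of 28 are exactly those sharing a remainder mod 28. By pigeonhole, the 28 residue classes mod 28 are the pigeonholes.
With 28 integers one could put 1 in each residue class and have no class reach 2.
The 29th integer pushes some class to 2, so 28·1 + 1 = 29.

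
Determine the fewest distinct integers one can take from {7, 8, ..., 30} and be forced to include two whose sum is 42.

Group the elements by complementary pair {x, 42−x}: {12,30}, {13,29}, {14,28}, …, giving 9 two-element pairs; the single value 21 (it cannot pair with itself since the integers are distinct); and 5 integers whose partner 42−x falls outside [7,30].
Pigeonhole: treating each of those 15 groups as a pigeonhole, one can pick one integer per group — 15 integers — with no two summing to 42.
The 16th integer lands in an occupied pair, forcing a sum of 42.

16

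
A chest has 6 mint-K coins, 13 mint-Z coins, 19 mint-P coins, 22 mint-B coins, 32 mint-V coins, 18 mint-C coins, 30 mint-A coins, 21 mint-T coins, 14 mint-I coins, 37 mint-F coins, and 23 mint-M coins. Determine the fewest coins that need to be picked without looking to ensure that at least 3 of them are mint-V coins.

In the worst case for collecting mint-V coins, every non-mint-V coin comes out first.
There are 6 + 13 + 19 + 22 + 18 + 30 + 21 + 14 + 37 + 23 = 203 non-mint-V coins altogether.
After those, each further coin must be mint-V, so 203 + 3 = 206 draws guarantee 3 mint-V coins.

206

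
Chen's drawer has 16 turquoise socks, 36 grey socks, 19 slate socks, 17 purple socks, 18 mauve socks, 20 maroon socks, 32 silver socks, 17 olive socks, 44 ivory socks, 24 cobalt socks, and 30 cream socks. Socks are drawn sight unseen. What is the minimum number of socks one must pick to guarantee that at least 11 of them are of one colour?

111

An adversary could hand out at most 10 socks per colour: 10 + 10 + 10 + 10 + 10 + 10 + 10 + 10 + 10 + 10 + 10 = 110 socks and still no colour has 11.
One more sock lands in a colour already at 10, so 111 draws are enough and 110 are not.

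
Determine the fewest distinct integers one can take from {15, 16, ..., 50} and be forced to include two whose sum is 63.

20

Group the elements by complementary pair {x, 63−x}: {15,48}, {16,47}, {17,46}, …, giving 17 two-element pairs and 2 integers whose partner 63−x falls outside [15,50].
By the pigeonhole principle, treating each of those 19 groups as a pigeonhole, one can pick one integer per group — 19 integers — with no two summing to 63.
The 20th integer lands in an occupied pair, forcing a sum of 63.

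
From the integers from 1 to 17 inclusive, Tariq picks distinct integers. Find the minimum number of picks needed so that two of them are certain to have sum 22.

12

Group the elements by complementary pair {x, 22−x}: {5,17}, {6,16}, {7,15}, …, giving 6 two-element pairs; the single value 11 (it cannot pair with itself since the integers are distinct); and 4 integers whose partner 22−x falls outside [1,17].
By pigeonhole, treating each of those 11 groups as a pigeonhole, one can pick one integer per group — 11 integers — with no two summing to 22.
The 12th integer lands in an occupied pair, forcing a sum of 22.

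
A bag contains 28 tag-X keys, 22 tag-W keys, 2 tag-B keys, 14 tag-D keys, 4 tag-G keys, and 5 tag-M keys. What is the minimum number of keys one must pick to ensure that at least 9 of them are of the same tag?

36

The 6 tags are the holes; the keys drawn are the pigeons.
To avoid 9 of any one tag, the worst case takes at most 8 of each tag, or every key of a tag that has fewer than 8.
That gives 8 + 8 + 2 + 8 + 4 + 5 = 35 keys with no tag reaching 9.
The next key forces some tag to 9, so 35 + 1 = 36.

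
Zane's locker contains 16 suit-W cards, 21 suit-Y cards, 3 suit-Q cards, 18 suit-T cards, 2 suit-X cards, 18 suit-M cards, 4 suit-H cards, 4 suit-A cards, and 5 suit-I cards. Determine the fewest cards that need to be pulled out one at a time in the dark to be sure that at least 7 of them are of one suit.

An adversary could hand out at most 6 cards per suit (5 suits run out sooner): 6 + 6 + 3 + 6 + 2 + 6 + 4 + 4 + 5 = 42 cards and still no suit has 7.
One more card lands in a suit already at 6, so 43 draws are enough and 42 are not.

43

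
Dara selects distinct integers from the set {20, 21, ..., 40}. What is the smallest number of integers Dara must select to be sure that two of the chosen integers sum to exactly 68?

16

Two chosen integers sum to 68 exactly when both halves of some pair {x, 68−x} with 28 ≤ x ≤ 68−x ≤ 40 are chosen — 6 such pairs.
The remaining 9 elements (those with no distinct partner in range) can never complete a 68-sum, so the worst case takes all of them and one from each pair: 9 + 6 = 15.
Pigeonhole: the 16th integer has to be the second member of some pair, so 15 + 1 = 16.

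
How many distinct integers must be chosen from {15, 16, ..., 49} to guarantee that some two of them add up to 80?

27

Two chosen integers sum to 80 exactly when both halves of some pair {x, 80−x} with 31 ≤ x ≤ 80−x ≤ 49 are chosen — 9 such pairs.
The remaining 17 elements (those with no distinct partner in range) can never complete a 80-sum, so the worst case takes all of them and one from each pair: 17 + 9 = 26.
The 27th integer has to be the second member of some pair, so 26 + 1 = 27.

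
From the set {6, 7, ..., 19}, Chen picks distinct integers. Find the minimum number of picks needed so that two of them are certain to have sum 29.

Group the elements by complementary pair {x, 29−x}: {10,19}, {11,18}, {12,17}, …, giving 5 two-element pairs and 4 integers whose partner 29−x falls outside [6,19].
Treating each of those 9 groups as a pigeonhole, one can pick one integer per group — 9 integers — with no two summing to 29.
The 10th integer lands in an occupied pair, forcing a sum of 29.

10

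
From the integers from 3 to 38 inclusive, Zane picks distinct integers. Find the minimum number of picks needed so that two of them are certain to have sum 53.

Group the elements by complementary pair {x, 53−x}: {15,38}, {16,37}, {17,36}, …, giving 12 two-element pairs and 12 integers whose partner 53−x falls outside [3,38].
Treating each of those 24 groups as a pigeonhole, one can pick one integer per group — 24 integers — with no two summing to 53.
The 25th integer lands in an occupied pair, forcing a sum of 53.

25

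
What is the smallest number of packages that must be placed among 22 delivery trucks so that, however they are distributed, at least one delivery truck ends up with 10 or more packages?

With 198 packages one could put exactly 9 in each of the 22 delivery trucks, and no delivery truck would reach 10.
By the pigeonhole principle, one more package must land in a delivery truck that already has 9, giving it 10.
So 22 × 9 + 1 = 199 packages are required.

199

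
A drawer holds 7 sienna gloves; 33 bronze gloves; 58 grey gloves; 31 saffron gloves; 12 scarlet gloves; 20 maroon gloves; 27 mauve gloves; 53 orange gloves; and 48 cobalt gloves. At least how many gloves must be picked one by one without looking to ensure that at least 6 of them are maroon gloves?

275

In the worst case for collecting maroon gloves, every non-maroon glove comes out first.
There are 7 + 33 + 58 + 31 + 12 + 27 + 53 + 48 = 269 non-maroon gloves altogether.
After those, each further glove must be maroon, so 269 + 6 = 275 draws guarantee 6 maroon gloves.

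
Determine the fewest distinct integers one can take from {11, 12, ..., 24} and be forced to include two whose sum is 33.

A set avoiding the sum 33 can contain at most one of each pair {x, 33−x}, plus the 2 elements whose complement lies outside the range.
The integers 17, …, 24 (8 of them) are such a set: any two sum to at least 17+18 = 35 > 33.
Any 9th integer completes one of the 6 pairs, so 9 choices force a sum of 33.

9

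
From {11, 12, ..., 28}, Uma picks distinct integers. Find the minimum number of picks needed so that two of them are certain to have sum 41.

Group the elements by complementary pair {x, 41−x}: {13,28}, {14,27}, {15,26}, …, giving 8 two-element pairs and 2 integers whose partner 41−x falls outside [11,28].
By pigeonhole, treating each of those 10 groups as a pigeonhole, one can pick one integer per group — 10 integers — with no two summing to 41.
The 11th integer lands in an occupied pair, forcing a sum of 41.

11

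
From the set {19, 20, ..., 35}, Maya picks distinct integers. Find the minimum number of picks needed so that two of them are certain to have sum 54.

Group the elements by complementary pair {x, 54−x}: {19,35}, {20,34}, {21,33}, …, giving 8 two-element pairs and the single value 27 (it cannot pair with itself since the integers are distinct).
By the pigeonhole principle, treating each of those 9 groups as a pigeonhole, one can pick one integer per group — 9 integers — with no two summing to 54.
The 10th integer lands in an occupied pair, forcing a sum of 54.

10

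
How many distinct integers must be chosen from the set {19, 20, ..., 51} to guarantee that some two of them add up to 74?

20

Two chosen integers sum to 74 exactly when both halves of some pair {x, 74−x} with 23 ≤ x ≤ 74−x ≤ 51 are chosen — 14 such pairs.
The remaining 5 elements (those with no distinct partner in range) can never complete a 74-sum, so the worst case takes all of them and one from each pair: 5 + 14 = 19.
The 20th integer has to be the second member of some pair, so 19 + 1 = 20.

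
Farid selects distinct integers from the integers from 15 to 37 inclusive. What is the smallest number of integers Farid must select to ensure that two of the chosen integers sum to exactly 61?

A set avoiding the sum 61 can contain at most one of each pair {x, 61−x}, plus the 9 elements whose complement lies outside the range.
The integers 15, …, 30 (16 of them) are such a set: any two sum to at least 15+16 = 31 and at most 29+30 = 59 < 61.
Any 17th integer completes one of the 7 pairs, so 17 choices force a sum of 61.

17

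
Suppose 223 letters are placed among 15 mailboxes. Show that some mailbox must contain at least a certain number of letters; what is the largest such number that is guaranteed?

By pigeonhole, the 15 mailboxes are the holes and the 223 letters are the pigeons.
If every mailbox held at most 14 letters, the total would be at most 15 × 14 = 210, which is less than 223.
So some mailbox holds at least ⌈223/15⌉ = 15 letters.

15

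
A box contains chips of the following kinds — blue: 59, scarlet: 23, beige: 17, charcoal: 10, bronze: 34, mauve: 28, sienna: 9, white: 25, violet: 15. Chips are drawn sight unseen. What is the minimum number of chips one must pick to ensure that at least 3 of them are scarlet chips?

200

In the worst case for collecting scarlet chips, every non-scarlet chip comes out first.
There are 59 + 17 + 10 + 34 + 28 + 9 + 25 + 15 = 197 non-scarlet chips altogether.
After those, each further chip must be scarlet, so 197 + 3 = 200 draws guarantee 3 scarlet chips.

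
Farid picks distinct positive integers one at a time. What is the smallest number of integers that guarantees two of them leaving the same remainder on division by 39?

40

The 39 residue classes mod 39 are the pigeonholes.
With 39 integers one could put 1 in each residue class and have no class reach 2.
The 40th integer pushes some class to 2, so 39·1 + 1 = 40.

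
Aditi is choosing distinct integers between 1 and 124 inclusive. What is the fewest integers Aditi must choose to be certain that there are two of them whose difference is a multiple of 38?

Integers whose pairwise differences are multiples of 38 are exactly those sharing a remainder mod 38. The 38 residue classes mod 38 are the pigeonholes.
With 38 integers one could put 1 in each residue class and have no class reach 2.
The 39th integer pushes some class to 2, so 38·1 + 1 = 39.

39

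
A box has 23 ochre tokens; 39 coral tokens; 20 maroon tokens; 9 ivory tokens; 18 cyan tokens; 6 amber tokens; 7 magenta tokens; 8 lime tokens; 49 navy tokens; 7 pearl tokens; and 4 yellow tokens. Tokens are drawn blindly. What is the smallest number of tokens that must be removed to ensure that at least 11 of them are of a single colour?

An adversary could hand out at most 10 tokens per colour (6 colours run out sooner): 10 + 10 + 10 + 9 + 10 + 6 + 7 + 8 + 10 + 7 + 4 = 91 tokens and still no colour has 11.
One more token lands in a colour already at 10, so 92 draws are enough and 91 are not.

92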